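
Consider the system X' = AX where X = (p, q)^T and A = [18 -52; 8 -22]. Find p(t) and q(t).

p(t) = -3K_1e^(-2t)sin(4t) + 2K_1e^(-2t)cos(4t) + 2K_2e^(-2t)sin(4t) + 3K_2e^(-2t)cos(4t), q(t) = -K_1e^(-2t)sin(4t) + K_1e^(-2t)cos(4t) + K_2e^(-2t)sin(4t) + K_2e^(-2t)cos(4t)

Coefficient matrix A = [[18, -52], [8, -22]].
Characteristic polynomial det(A - λI) = λ^2 + 4λ + 20 = 0.
Eigenvalues λ = -2 ± 4i (complex conjugate pair).
For λ=-2+4i: an eigenvector is (2,1) - i(-3,-1) = (2 + 3i, 1 + i).
A real fundamental pair from Re and Im of e^((-2+4i)t)v: X_1 = e^(-2t)(cos(4t)·(2,1) + sin(4t)·(-3,-1)), X_2 = e^(-2t)(sin(4t)·(2,1) - cos(4t)·(-3,-1)).
General solution: K_1X_1 + K_2X_2.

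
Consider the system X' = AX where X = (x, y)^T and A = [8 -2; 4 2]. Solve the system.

x(t) = K_1e^(4t) - K_2e^(6t), y(t) = 2K_1e^(4t) - K_2e^(6t)

Coefficient matrix A = [[8, -2], [4, 2]].
Characteristic polynomial det(A - λI) = λ^2 - 10λ + 24 = 0.
Eigenvalues λ = 4, 6.
For λ=4: (A-λI) row 1 is [4, -2], so an eigenvector is (1, 2).
For λ=6: (A-λI) row 1 is [2, -2], so an eigenvector is (-1, -1).
General solution: K_1e^(4t)(1,2) + K_2e^(6t)(-1,-1).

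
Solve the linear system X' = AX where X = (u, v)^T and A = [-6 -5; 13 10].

Coefficient matrix A = [[-6, -5], [13, 10]].
Characteristic polynomial det(A - λI) = λ^2 - 4λ + 5 = 0.
Eigenvalues λ = 2 ± i (complex conjugate pair).
For λ=2+i: an eigenvector is (1,-2) - i(2,-3) = (1 - 2i, -2 + 3i).
A real fundamental pair from Re and Im of e^((2+i)t)v: X_1 = e^(2t)(cos(t)·(1,-2) + sin(t)·(2,-3)), X_2 = e^(2t)(sin(t)·(1,-2) - cos(t)·(2,-3)).
General solution: K_1X_1 + K_2X_2.

u(t) = 2K_1e^(2t)sin(t) + K_1e^(2t)cos(t) + K_2e^(2t)sin(t) - 2K_2e^(2t)cos(t), v(t) = -3K_1e^(2t)sin(t) - 2K_1e^(2t)cos(t) - 2K_2e^(2t)sin(t) + 3K_2e^(2t)cos(t)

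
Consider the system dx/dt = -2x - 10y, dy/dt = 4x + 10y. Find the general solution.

x(t) = -c_1e^(4t)sin(2t) + 2c_1e^(4t)cos(2t) + 2c_2e^(4t)sin(2t) + c_2e^(4t)cos(2t), y(t) = c_1e^(4t)sin(2t) - c_1e^(4t)cos(2t) - c_2e^(4t)sin(2t) - c_2e^(4t)cos(2t)

Coefficient matrix A = [[-2, -10], [4, 10]].
Characteristic polynomial det(A - λI) = λ^2 - 8λ + 20 = 0.
Eigenvalues λ = 4 ± 2i (complex conjugate pair).
For λ=4+2i: an eigenvector is (2,-1) - i(-1,1) = (2 + i, -1 - i).
A real fundamental pair from Re and Im of e^((4+2i)t)v: X_1 = e^(4t)(cos(2t)·(2,-1) + sin(2t)·(-1,1)), X_2 = e^(4t)(sin(2t)·(2,-1) - cos(2t)·(-1,1)).
General solution: c_1X_1 + c_2X_2.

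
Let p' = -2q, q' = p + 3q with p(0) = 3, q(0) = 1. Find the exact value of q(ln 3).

33

A = [[0,-2],[1,3]]; eigenvalues λ = 1, 2.
Eigenvectors: (2,-1) for λ=1, (-1,1) for λ=2.
From the initial condition, c_1 = 4, c_2 = 5.
q(ln 3) = (4)(3^1)(-1) + (5)(3^2)(1) = 33.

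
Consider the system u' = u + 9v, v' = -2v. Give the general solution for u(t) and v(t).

Coefficient matrix A = [[1, 9], [0, -2]].
Characteristic polynomial det(A - λI) = λ^2 + λ - 2 = 0.
Eigenvalues λ = -2, 1.
For λ=-2: (A-λI) row 1 is [3, 9], so an eigenvector is (-3, 1).
For λ=1: (A-λI) row 1 is [0, 9], so an eigenvector is (1, 0).
General solution: c_1e^(-2t)(-3,1) + c_2e^(t)(1,0).

u(t) = -3c_1e^(-2t) + c_2e^(t), v(t) = c_1e^(-2t)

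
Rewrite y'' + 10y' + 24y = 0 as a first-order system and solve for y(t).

Let x_1 = y, x_2 = y'. Then x_1' = x_2 and x_2' = -24x_1 - 10x_2.
A = [[0,1],[-24,-10]]; det(A-λI) = λ^2 + 10λ + 24.
Eigenvalues λ = -6, -4 with eigenvectors (1,-6), (1,-4).

y(t) = C_1e^(-6t) + C_2e^(-4t)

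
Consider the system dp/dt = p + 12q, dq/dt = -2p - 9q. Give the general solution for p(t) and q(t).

Coefficient matrix A = [[1, 12], [-2, -9]].
Characteristic polynomial det(A - λI) = λ^2 + 8λ + 15 = 0.
Eigenvalues λ = -5, -3.
For λ=-5: (A-λI) row 1 is [6, 12], so an eigenvector is (-2, 1).
For λ=-3: (A-λI) row 1 is [4, 12], so an eigenvector is (-3, 1).
General solution: C_1e^(-5t)(-2,1) + C_2e^(-3t)(-3,1).

p(t) = -2C_1e^(-5t) - 3C_2e^(-3t), q(t) = C_1e^(-5t) + C_2e^(-3t)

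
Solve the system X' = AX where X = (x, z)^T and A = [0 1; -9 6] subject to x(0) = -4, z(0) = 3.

Coefficient matrix A = [[0, 1], [-9, 6]].
Characteristic polynomial det(A - λI) = λ^2 - 6λ + 9 = 0.
Single eigenvalue λ = 3 with algebraic multiplicity 2.
Eigenvector v = (1,3); generalized eigenvector w with (A-λI)w=v is (-1,-2).
General solution: e^(3t)[K_1·v + K_2·(t·v + w)].
Applying x(0)=-4, z(0)=3 gives K_1=11, K_2=15.

x(t) = 15te^(3t) - 4e^(3t), z(t) = 45te^(3t) + 3e^(3t)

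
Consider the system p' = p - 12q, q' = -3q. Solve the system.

p(t) = -3K_1e^(-3t) + K_2e^(t), q(t) = -K_1e^(-3t)

Coefficient matrix A = [[1, -12], [0, -3]].
Characteristic polynomial det(A - λI) = λ^2 + 2λ - 3 = 0.
Eigenvalues λ = -3, 1.
For λ=-3: (A-λI) row 1 is [4, -12], so an eigenvector is (-3, -1).
For λ=1: (A-λI) row 1 is [0, -12], so an eigenvector is (1, 0).
General solution: K_1e^(-3t)(-3,-1) + K_2e^(t)(1,0).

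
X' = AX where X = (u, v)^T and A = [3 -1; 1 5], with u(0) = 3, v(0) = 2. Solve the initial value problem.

u(t) = -5te^(4t) + 3e^(4t), v(t) = 5te^(4t) + 2e^(4t)

Coefficient matrix A = [[3, -1], [1, 5]].
Characteristic polynomial det(A - λI) = λ^2 - 8λ + 16 = 0.
Single eigenvalue λ = 4 with algebraic multiplicity 2.
Eigenvector v = (1,-1); generalized eigenvector w with (A-λI)w=v is (1,-2).
General solution: e^(4t)[c_1·v + c_2·(t·v + w)].
Applying u(0)=3, v(0)=2 gives c_1=8, c_2=-5.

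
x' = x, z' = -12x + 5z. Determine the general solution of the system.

Coefficient matrix A = [[1, 0], [-12, 5]].
Characteristic polynomial det(A - λI) = λ^2 - 6λ + 5 = 0.
Eigenvalues λ = 1, 5.
For λ=1: (A-λI) row 2 is [-12, 4], so an eigenvector is (-1, -3).
For λ=5: (A-λI) row 1 is [-4, 0], so an eigenvector is (0, 1).
General solution: C_1e^(t)(-1,-3) + C_2e^(5t)(0,1).

x(t) = -C_1e^(t), z(t) = -3C_1e^(t) + C_2e^(5t)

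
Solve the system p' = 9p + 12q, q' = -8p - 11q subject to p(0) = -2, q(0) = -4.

p(t) = -18e^(t) + 16e^(-3t), q(t) = 12e^(t) - 16e^(-3t)

Coefficient matrix A = [[9, 12], [-8, -11]].
Characteristic polynomial det(A - λI) = λ^2 + 2λ - 3 = 0.
Eigenvalues λ = 1, -3.
For λ=1: (A-λI) row 1 is [8, 12], so an eigenvector is (3, -2).
For λ=-3: (A-λI) row 1 is [12, 12], so an eigenvector is (-1, 1).
General solution: c_1e^(t)(3,-2) + c_2e^(-3t)(-1,1).
Applying p(0)=-2, q(0)=-4 gives c_1=-6, c_2=-16.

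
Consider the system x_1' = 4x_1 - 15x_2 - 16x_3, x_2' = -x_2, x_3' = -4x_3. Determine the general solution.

Coefficient matrix A = [[4, -15, -16], [0, -1, 0], [0, 0, -4]].
det(A - λI) = 0 gives eigenvalues λ = 4, -4, -1.
For λ=4: eigenvector (1,0,0).
For λ=-4: eigenvector (2,0,1).
For λ=-1: eigenvector (3,1,0).
General solution: c_1e^(4t)(1,0,0) + c_2e^(-4t)(2,0,1) + c_3e^(-t)(3,1,0).

x_1(t) = c_1e^(4t) + 2c_2e^(-4t) + 3c_3e^(-t), x_2(t) = c_3e^(-t), x_3(t) = c_2e^(-4t)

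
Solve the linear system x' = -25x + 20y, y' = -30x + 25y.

Coefficient matrix A = [[-25, 20], [-30, 25]].
Characteristic polynomial det(A - λI) = λ^2 - 25 = 0.
Eigenvalues λ = 5, -5.
For λ=5: (A-λI) row 1 is [-30, 20], so an eigenvector is (2, 3).
For λ=-5: (A-λI) row 1 is [-20, 20], so an eigenvector is (-1, -1).
General solution: c_1e^(5t)(2,3) + c_2e^(-5t)(-1,-1).

x(t) = 2c_1e^(5t) - c_2e^(-5t), y(t) = 3c_1e^(5t) - c_2e^(-5t)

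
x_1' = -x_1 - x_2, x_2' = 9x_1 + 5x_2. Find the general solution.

Coefficient matrix A = [[-1, -1], [9, 5]].
Characteristic polynomial det(A - λI) = λ^2 - 4λ + 4 = 0.
Single eigenvalue λ = 2 with algebraic multiplicity 2.
Eigenvector v = (1,-3); generalized eigenvector w with (A-λI)w=v is (-1,2).
General solution: e^(2t)[c_1·v + c_2·(t·v + w)].

x_1(t) = c_1e^(2t) + c_2te^(2t) - c_2e^(2t), x_2(t) = -3c_1e^(2t) - 3c_2te^(2t) + 2c_2e^(2t)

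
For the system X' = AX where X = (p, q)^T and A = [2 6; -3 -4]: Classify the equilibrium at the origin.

stable spiral

A = [[2,6],[-3,-4]]; det(A-λI) = λ^2 + 2λ + 10.
λ = -1 ± 3i: negative real part.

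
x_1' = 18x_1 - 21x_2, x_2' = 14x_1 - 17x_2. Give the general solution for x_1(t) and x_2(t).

x_1(t) = 3c_1e^(4t) + c_2e^(-3t), x_2(t) = 2c_1e^(4t) + c_2e^(-3t)

Coefficient matrix A = [[18, -21], [14, -17]].
Characteristic polynomial det(A - λI) = λ^2 - λ - 12 = 0.
Eigenvalues λ = 4, -3.
For λ=4: (A-λI) row 1 is [14, -21], so an eigenvector is (3, 2).
For λ=-3: (A-λI) row 1 is [21, -21], so an eigenvector is (1, 1).
General solution: c_1e^(4t)(3,2) + c_2e^(-3t)(1,1).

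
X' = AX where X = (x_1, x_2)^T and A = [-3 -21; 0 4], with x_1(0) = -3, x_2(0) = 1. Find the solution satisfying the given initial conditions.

Coefficient matrix A = [[-3, -21], [0, 4]].
Characteristic polynomial det(A - λI) = λ^2 - λ - 12 = 0.
Eigenvalues λ = -3, 4.
For λ=-3: (A-λI) row 1 is [0, -21], so an eigenvector is (-1, 0).
For λ=4: (A-λI) row 1 is [-7, -21], so an eigenvector is (3, -1).
General solution: c_1e^(-3t)(-1,0) + c_2e^(4t)(3,-1).
Applying x_1(0)=-3, x_2(0)=1 gives c_1=0, c_2=-1.

x_1(t) = -3e^(4t), x_2(t) = e^(4t)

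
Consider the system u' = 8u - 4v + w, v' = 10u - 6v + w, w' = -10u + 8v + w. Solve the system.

u(t) = C_1e^(3t) - C_2e^(2t) + C_3e^(-2t), v(t) = C_1e^(3t) - C_2e^(2t) + 2C_3e^(-2t), w(t) = -C_1e^(3t) + 2C_2e^(2t) - 2C_3e^(-2t)

Coefficient matrix A = [[8, -4, 1], [10, -6, 1], [-10, 8, 1]].
det(A - λI) = 0 gives eigenvalues λ = 3, 2, -2.
For λ=3: eigenvector (1,1,-1).
For λ=2: eigenvector (-1,-1,2).
For λ=-2: eigenvector (1,2,-2).
General solution: C_1e^(3t)(1,1,-1) + C_2e^(2t)(-1,-1,2) + C_3e^(-2t)(1,2,-2).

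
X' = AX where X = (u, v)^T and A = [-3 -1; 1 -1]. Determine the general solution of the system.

u(t) = -c_1e^(-2t) - c_2te^(-2t) + 3c_2e^(-2t), v(t) = c_1e^(-2t) + c_2te^(-2t) - 2c_2e^(-2t)

Coefficient matrix A = [[-3, -1], [1, -1]].
Characteristic polynomial det(A - λI) = λ^2 + 4λ + 4 = 0.
Single eigenvalue λ = -2 with algebraic multiplicity 2.
Eigenvector v = (-1,1); generalized eigenvector w with (A-λI)w=v is (3,-2).
General solution: e^(-2t)[c_1·v + c_2·(t·v + w)].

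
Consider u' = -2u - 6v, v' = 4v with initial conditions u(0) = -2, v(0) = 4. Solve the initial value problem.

Coefficient matrix A = [[-2, -6], [0, 4]].
Characteristic polynomial det(A - λI) = λ^2 - 2λ - 8 = 0.
Eigenvalues λ = 4, -2.
For λ=4: (A-λI) row 1 is [-6, -6], so an eigenvector is (1, -1).
For λ=-2: (A-λI) row 1 is [0, -6], so an eigenvector is (-1, 0).
General solution: c_1e^(4t)(1,-1) + c_2e^(-2t)(-1,0).
Applying u(0)=-2, v(0)=4 gives c_1=-4, c_2=-2.

u(t) = -4e^(4t) + 2e^(-2t), v(t) = 4e^(4t)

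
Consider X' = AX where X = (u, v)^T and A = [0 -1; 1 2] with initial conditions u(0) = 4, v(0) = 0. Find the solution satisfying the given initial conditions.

u(t) = -4te^(t) + 4e^(t), v(t) = 4te^(t)

Coefficient matrix A = [[0, -1], [1, 2]].
Characteristic polynomial det(A - λI) = λ^2 - 2λ + 1 = 0.
Single eigenvalue λ = 1 with algebraic multiplicity 2.
Eigenvector v = (-1,1); generalized eigenvector w with (A-λI)w=v is (-2,3).
General solution: e^(t)[c_1·v + c_2·(t·v + w)].
Applying u(0)=4, v(0)=0 gives c_1=-12, c_2=4.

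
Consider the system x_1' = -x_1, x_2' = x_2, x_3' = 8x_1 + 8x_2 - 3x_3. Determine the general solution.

Coefficient matrix A = [[-1, 0, 0], [0, 1, 0], [8, 8, -3]].
det(A - λI) = 0 gives eigenvalues λ = -1, -3, 1.
For λ=-1: eigenvector (1,0,4).
For λ=-3: eigenvector (0,0,1).
For λ=1: eigenvector (0,1,2).
General solution: K_1e^(-t)(1,0,4) + K_2e^(-3t)(0,0,1) + K_3e^(t)(0,1,2).

x_1(t) = K_1e^(-t), x_2(t) = K_3e^(t), x_3(t) = 4K_1e^(-t) + K_2e^(-3t) + 2K_3e^(t)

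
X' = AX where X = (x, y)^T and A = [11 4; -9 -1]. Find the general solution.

Coefficient matrix A = [[11, 4], [-9, -1]].
Characteristic polynomial det(A - λI) = λ^2 - 10λ + 25 = 0.
Single eigenvalue λ = 5 with algebraic multiplicity 2.
Eigenvector v = (-2,3); generalized eigenvector w with (A-λI)w=v is (1,-2).
General solution: e^(5t)[K_1·v + K_2·(t·v + w)].

x(t) = -2K_1e^(5t) - 2K_2te^(5t) + K_2e^(5t), y(t) = 3K_1e^(5t) + 3K_2te^(5t) - 2K_2e^(5t)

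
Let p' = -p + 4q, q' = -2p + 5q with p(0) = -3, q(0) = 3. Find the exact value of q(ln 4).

A = [[-1,4],[-2,5]]; eigenvalues λ = 3, 1.
Eigenvectors: (1,1) for λ=3, (2,1) for λ=1.
From the initial condition, c_1 = 9, c_2 = -6.
q(ln 4) = (9)(4^3)(1) + (-6)(4^1)(1) = 552.

552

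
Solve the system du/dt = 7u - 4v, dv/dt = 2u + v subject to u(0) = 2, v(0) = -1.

Coefficient matrix A = [[7, -4], [2, 1]].
Characteristic polynomial det(A - λI) = λ^2 - 8λ + 15 = 0.
Eigenvalues λ = 3, 5.
For λ=3: (A-λI) row 1 is [4, -4], so an eigenvector is (1, 1).
For λ=5: (A-λI) row 1 is [2, -4], so an eigenvector is (2, 1).
General solution: K_1e^(3t)(1,1) + K_2e^(5t)(2,1).
Applying u(0)=2, v(0)=-1 gives K_1=-4, K_2=3.

u(t) = 6e^(5t) - 4e^(3t), v(t) = 3e^(5t) - 4e^(3t)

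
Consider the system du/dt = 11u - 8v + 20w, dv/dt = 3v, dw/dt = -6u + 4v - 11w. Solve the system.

Coefficient matrix A = [[11, -8, 20], [0, 3, 0], [-6, 4, -11]].
det(A - λI) = 0 gives eigenvalues λ = 1, 3, -1.
For λ=1: eigenvector (-2,0,1).
For λ=3: eigenvector (-4,1,2).
For λ=-1: eigenvector (-5,0,3).
General solution: C_1e^(t)(-2,0,1) + C_2e^(3t)(-4,1,2) + C_3e^(-t)(-5,0,3).

u(t) = -2C_1e^(t) - 4C_2e^(3t) - 5C_3e^(-t), v(t) = C_2e^(3t), w(t) = C_1e^(t) + 2C_2e^(3t) + 3C_3e^(-t)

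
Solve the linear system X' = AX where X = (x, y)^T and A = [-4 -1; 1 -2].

x(t) = -c_1e^(-3t) - c_2te^(-3t) + 2c_2e^(-3t), y(t) = c_1e^(-3t) + c_2te^(-3t) - c_2e^(-3t)

Coefficient matrix A = [[-4, -1], [1, -2]].
Characteristic polynomial det(A - λI) = λ^2 + 6λ + 9 = 0.
Single eigenvalue λ = -3 with algebraic multiplicity 2.
Eigenvector v = (-1,1); generalized eigenvector w with (A-λI)w=v is (2,-1).
General solution: e^(-3t)[c_1·v + c_2·(t·v + w)].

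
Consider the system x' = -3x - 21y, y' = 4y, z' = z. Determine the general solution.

x(t) = 3K_1e^(4t) + K_2e^(-3t), y(t) = -K_1e^(4t), z(t) = K_3e^(t)

Coefficient matrix A = [[-3, -21, 0], [0, 4, 0], [0, 0, 1]].
det(A - λI) = 0 gives eigenvalues λ = 4, -3, 1.
For λ=4: eigenvector (3,-1,0).
For λ=-3: eigenvector (1,0,0).
For λ=1: eigenvector (0,0,1).
General solution: K_1e^(4t)(3,-1,0) + K_2e^(-3t)(1,0,0) + K_3e^(t)(0,0,1).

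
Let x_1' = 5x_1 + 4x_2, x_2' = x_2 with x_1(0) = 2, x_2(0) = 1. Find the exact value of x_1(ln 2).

A = [[5,4],[0,1]]; eigenvalues λ = 1, 5.
Eigenvectors: (-1,1) for λ=1, (-1,0) for λ=5.
From the initial condition, c_1 = 1, c_2 = -3.
x_1(ln 2) = (1)(2^1)(-1) + (-3)(2^5)(-1) = 94.

94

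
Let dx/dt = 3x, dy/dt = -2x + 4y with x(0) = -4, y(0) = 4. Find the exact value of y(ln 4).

A = [[3,0],[-2,4]]; eigenvalues λ = 4, 3.
Eigenvectors: (0,-1) for λ=4, (-1,-2) for λ=3.
From the initial condition, c_1 = -12, c_2 = 4.
y(ln 4) = (-12)(4^4)(-1) + (4)(4^3)(-2) = 2560.

2560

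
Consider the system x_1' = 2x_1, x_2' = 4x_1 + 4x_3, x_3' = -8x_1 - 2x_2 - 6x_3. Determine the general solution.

Coefficient matrix A = [[2, 0, 0], [4, 0, 4], [-8, -2, -6]].
det(A - λI) = 0 gives eigenvalues λ = -4, 2, -2.
For λ=-4: eigenvector (0,1,-1).
For λ=2: eigenvector (1,0,-1).
For λ=-2: eigenvector (0,2,-1).
General solution: C_1e^(-4t)(0,1,-1) + C_2e^(2t)(1,0,-1) + C_3e^(-2t)(0,2,-1).

x_1(t) = C_2e^(2t), x_2(t) = C_1e^(-4t) + 2C_3e^(-2t), x_3(t) = -C_1e^(-4t) - C_2e^(2t) - C_3e^(-2t)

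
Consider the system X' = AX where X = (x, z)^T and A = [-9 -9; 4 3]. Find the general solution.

Coefficient matrix A = [[-9, -9], [4, 3]].
Characteristic polynomial det(A - λI) = λ^2 + 6λ + 9 = 0.
Single eigenvalue λ = -3 with algebraic multiplicity 2.
Eigenvector v = (3,-2); generalized eigenvector w with (A-λI)w=v is (-2,1).
General solution: e^(-3t)[c_1·v + c_2·(t·v + w)].

x(t) = 3c_1e^(-3t) + 3c_2te^(-3t) - 2c_2e^(-3t), z(t) = -2c_1e^(-3t) - 2c_2te^(-3t) + c_2e^(-3t)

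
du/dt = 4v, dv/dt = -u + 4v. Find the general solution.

u(t) = -2C_1e^(2t) - 2C_2te^(2t) + C_2e^(2t), v(t) = -C_1e^(2t) - C_2te^(2t)

Coefficient matrix A = [[0, 4], [-1, 4]].
Characteristic polynomial det(A - λI) = λ^2 - 4λ + 4 = 0.
Single eigenvalue λ = 2 with algebraic multiplicity 2.
Eigenvector v = (-2,-1); generalized eigenvector w with (A-λI)w=v is (1,0).
General solution: e^(2t)[C_1·v + C_2·(t·v + w)].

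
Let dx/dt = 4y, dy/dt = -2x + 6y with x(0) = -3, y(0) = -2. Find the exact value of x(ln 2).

-24

A = [[0,4],[-2,6]]; eigenvalues λ = 2, 4.
Eigenvectors: (-2,-1) for λ=2, (-1,-1) for λ=4.
From the initial condition, c_1 = 1, c_2 = 1.
x(ln 2) = (1)(2^2)(-2) + (1)(2^4)(-1) = -24.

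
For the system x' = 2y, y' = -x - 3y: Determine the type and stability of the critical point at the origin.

A = [[0,2],[-1,-3]]; det(A-λI) = λ^2 + 3λ + 2.
λ = -1, -2: both negative.

stable node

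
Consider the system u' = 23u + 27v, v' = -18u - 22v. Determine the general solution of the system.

u(t) = 3K_1e^(5t) + K_2e^(-4t), v(t) = -2K_1e^(5t) - K_2e^(-4t)

Coefficient matrix A = [[23, 27], [-18, -22]].
Characteristic polynomial det(A - λI) = λ^2 - λ - 20 = 0.
Eigenvalues λ = 5, -4.
For λ=5: (A-λI) row 1 is [18, 27], so an eigenvector is (3, -2).
For λ=-4: (A-λI) row 1 is [27, 27], so an eigenvector is (1, -1).
General solution: K_1e^(5t)(3,-2) + K_2e^(-4t)(1,-1).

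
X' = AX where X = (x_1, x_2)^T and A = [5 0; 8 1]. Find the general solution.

x_1(t) = -C_1e^(5t), x_2(t) = -2C_1e^(5t) + C_2e^(t)

Coefficient matrix A = [[5, 0], [8, 1]].
Characteristic polynomial det(A - λI) = λ^2 - 6λ + 5 = 0.
Eigenvalues λ = 5, 1.
For λ=5: (A-λI) row 2 is [8, -4], so an eigenvector is (-1, -2).
For λ=1: (A-λI) row 1 is [4, 0], so an eigenvector is (0, 1).
General solution: C_1e^(5t)(-1,-2) + C_2e^(t)(0,1).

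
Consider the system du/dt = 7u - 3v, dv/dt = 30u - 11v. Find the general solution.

Coefficient matrix A = [[7, -3], [30, -11]].
Characteristic polynomial det(A - λI) = λ^2 + 4λ + 13 = 0.
Eigenvalues λ = -2 ± 3i (complex conjugate pair).
For λ=-2+3i: an eigenvector is (0,1) - i(-1,-3) = (0 + i, 1 + 3i).
A real fundamental pair from Re and Im of e^((-2+3i)t)v: X_1 = e^(-2t)(cos(3t)·(0,1) + sin(3t)·(-1,-3)), X_2 = e^(-2t)(sin(3t)·(0,1) - cos(3t)·(-1,-3)).
General solution: c_1X_1 + c_2X_2.

u(t) = -c_1e^(-2t)sin(3t) + c_2e^(-2t)cos(3t), v(t) = -3c_1e^(-2t)sin(3t) + c_1e^(-2t)cos(3t) + c_2e^(-2t)sin(3t) + 3c_2e^(-2t)cos(3t)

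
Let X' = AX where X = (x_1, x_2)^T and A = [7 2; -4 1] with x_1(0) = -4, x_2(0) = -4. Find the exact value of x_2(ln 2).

A = [[7,2],[-4,1]]; eigenvalues λ = 3, 5.
Eigenvectors: (1,-2) for λ=3, (1,-1) for λ=5.
From the initial condition, c_1 = 8, c_2 = -12.
x_2(ln 2) = (8)(2^3)(-2) + (-12)(2^5)(-1) = 256.

256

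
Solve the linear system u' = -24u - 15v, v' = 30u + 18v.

u(t) = -2K_1e^(-3t)sin(3t) + K_1e^(-3t)cos(3t) + K_2e^(-3t)sin(3t) + 2K_2e^(-3t)cos(3t), v(t) = 3K_1e^(-3t)sin(3t) - K_1e^(-3t)cos(3t) - K_2e^(-3t)sin(3t) - 3K_2e^(-3t)cos(3t)

Coefficient matrix A = [[-24, -15], [30, 18]].
Characteristic polynomial det(A - λI) = λ^2 + 6λ + 18 = 0.
Eigenvalues λ = -3 ± 3i (complex conjugate pair).
For λ=-3+3i: an eigenvector is (1,-1) - i(-2,3) = (1 + 2i, -1 - 3i).
A real fundamental pair from Re and Im of e^((-3+3i)t)v: X_1 = e^(-3t)(cos(3t)·(1,-1) + sin(3t)·(-2,3)), X_2 = e^(-3t)(sin(3t)·(1,-1) - cos(3t)·(-2,3)).
General solution: K_1X_1 + K_2X_2.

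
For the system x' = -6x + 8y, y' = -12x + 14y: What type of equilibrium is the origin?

A = [[-6,8],[-12,14]]; det(A-λI) = λ^2 - 8λ + 12.
λ = 2, 6: both positive.

unstable node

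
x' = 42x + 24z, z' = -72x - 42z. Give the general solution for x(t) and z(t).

x(t) = -C_1e^(-6t) - 2C_2e^(6t), z(t) = 2C_1e^(-6t) + 3C_2e^(6t)

Coefficient matrix A = [[42, 24], [-72, -42]].
Characteristic polynomial det(A - λI) = λ^2 - 36 = 0.
Eigenvalues λ = -6, 6.
For λ=-6: (A-λI) row 1 is [48, 24], so an eigenvector is (-1, 2).
For λ=6: (A-λI) row 1 is [36, 24], so an eigenvector is (-2, 3).
General solution: C_1e^(-6t)(-1,2) + C_2e^(6t)(-2,3).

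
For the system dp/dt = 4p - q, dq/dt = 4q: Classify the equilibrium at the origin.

A = [[4,-1],[0,4]]; det(A-λI) = λ^2 - 8λ + 16.
repeated λ = 4 with a single eigenvector.

unstable improper node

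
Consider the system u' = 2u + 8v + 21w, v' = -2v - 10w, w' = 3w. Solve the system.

Coefficient matrix A = [[2, 8, 21], [0, -2, -10], [0, 0, 3]].
det(A - λI) = 0 gives eigenvalues λ = 2, 3, -2.
For λ=2: eigenvector (1,0,0).
For λ=3: eigenvector (5,-2,1).
For λ=-2: eigenvector (-2,1,0).
General solution: C_1e^(2t)(1,0,0) + C_2e^(3t)(5,-2,1) + C_3e^(-2t)(-2,1,0).

u(t) = C_1e^(2t) + 5C_2e^(3t) - 2C_3e^(-2t), v(t) = -2C_2e^(3t) + C_3e^(-2t), w(t) = C_2e^(3t)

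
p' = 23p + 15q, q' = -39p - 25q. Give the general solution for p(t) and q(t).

p(t) = 2C_1e^(-t)sin(3t) - C_1e^(-t)cos(3t) - C_2e^(-t)sin(3t) - 2C_2e^(-t)cos(3t), q(t) = -3C_1e^(-t)sin(3t) + 2C_1e^(-t)cos(3t) + 2C_2e^(-t)sin(3t) + 3C_2e^(-t)cos(3t)

Coefficient matrix A = [[23, 15], [-39, -25]].
Characteristic polynomial det(A - λI) = λ^2 + 2λ + 10 = 0.
Eigenvalues λ = -1 ± 3i (complex conjugate pair).
For λ=-1+3i: an eigenvector is (-1,2) - i(2,-3) = (-1 - 2i, 2 + 3i).
A real fundamental pair from Re and Im of e^((-1+3i)t)v: X_1 = e^(-t)(cos(3t)·(-1,2) + sin(3t)·(2,-3)), X_2 = e^(-t)(sin(3t)·(-1,2) - cos(3t)·(2,-3)).
General solution: C_1X_1 + C_2X_2.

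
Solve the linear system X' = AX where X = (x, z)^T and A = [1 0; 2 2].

x(t) = -K_2e^(t), z(t) = -K_1e^(2t) + 2K_2e^(t)

Coefficient matrix A = [[1, 0], [2, 2]].
Characteristic polynomial det(A - λI) = λ^2 - 3λ + 2 = 0.
Eigenvalues λ = 2, 1.
For λ=2: (A-λI) row 1 is [-1, 0], so an eigenvector is (0, -1).
For λ=1: (A-λI) row 2 is [2, 1], so an eigenvector is (-1, 2).
General solution: K_1e^(2t)(0,-1) + K_2e^(t)(-1,2).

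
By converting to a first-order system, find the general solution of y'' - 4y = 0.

y(t) = K_1e^(2t) + K_2e^(-2t)

Let x_1 = y, x_2 = y'. Then x_1' = x_2 and x_2' = 4x_1.
A = [[0,1],[4,0]]; det(A-λI) = λ^2 - 4.
Eigenvalues λ = 2, -2 with eigenvectors (1,2), (1,-2).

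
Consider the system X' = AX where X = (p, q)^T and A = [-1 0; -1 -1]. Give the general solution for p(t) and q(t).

p(t) = c_2e^(-t), q(t) = -c_1e^(-t) - c_2te^(-t) - c_2e^(-t)

Coefficient matrix A = [[-1, 0], [-1, -1]].
Characteristic polynomial det(A - λI) = λ^2 + 2λ + 1 = 0.
Single eigenvalue λ = -1 with algebraic multiplicity 2.
Eigenvector v = (0,-1); generalized eigenvector w with (A-λI)w=v is (1,-1).
General solution: e^(-t)[c_1·v + c_2·(t·v + w)].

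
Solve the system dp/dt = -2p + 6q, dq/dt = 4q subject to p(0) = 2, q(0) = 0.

p(t) = 2e^(-2t), q(t) = 0

Coefficient matrix A = [[-2, 6], [0, 4]].
Characteristic polynomial det(A - λI) = λ^2 - 2λ - 8 = 0.
Eigenvalues λ = 4, -2.
For λ=4: (A-λI) row 1 is [-6, 6], so an eigenvector is (-1, -1).
For λ=-2: (A-λI) row 1 is [0, 6], so an eigenvector is (1, 0).
General solution: c_1e^(4t)(-1,-1) + c_2e^(-2t)(1,0).
Applying p(0)=2, q(0)=0 gives c_1=0, c_2=2.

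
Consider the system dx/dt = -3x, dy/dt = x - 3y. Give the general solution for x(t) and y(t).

x(t) = -C_2e^(-3t), y(t) = -C_1e^(-3t) - C_2te^(-3t) - 2C_2e^(-3t)

Coefficient matrix A = [[-3, 0], [1, -3]].
Characteristic polynomial det(A - λI) = λ^2 + 6λ + 9 = 0.
Single eigenvalue λ = -3 with algebraic multiplicity 2.
Eigenvector v = (0,-1); generalized eigenvector w with (A-λI)w=v is (-1,-2).
General solution: e^(-3t)[C_1·v + C_2·(t·v + w)].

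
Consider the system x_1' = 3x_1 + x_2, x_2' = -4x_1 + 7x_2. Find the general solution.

Coefficient matrix A = [[3, 1], [-4, 7]].
Characteristic polynomial det(A - λI) = λ^2 - 10λ + 25 = 0.
Single eigenvalue λ = 5 with algebraic multiplicity 2.
Eigenvector v = (-1,-2); generalized eigenvector w with (A-λI)w=v is (-1,-3).
General solution: e^(5t)[C_1·v + C_2·(t·v + w)].

x_1(t) = -C_1e^(5t) - C_2te^(5t) - C_2e^(5t), x_2(t) = -2C_1e^(5t) - 2C_2te^(5t) - 3C_2e^(5t)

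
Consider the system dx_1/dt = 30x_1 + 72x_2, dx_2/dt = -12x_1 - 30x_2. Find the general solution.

x_1(t) = 3C_1e^(6t) - 2C_2e^(-6t), x_2(t) = -C_1e^(6t) + C_2e^(-6t)

Coefficient matrix A = [[30, 72], [-12, -30]].
Characteristic polynomial det(A - λI) = λ^2 - 36 = 0.
Eigenvalues λ = 6, -6.
For λ=6: (A-λI) row 1 is [24, 72], so an eigenvector is (3, -1).
For λ=-6: (A-λI) row 1 is [36, 72], so an eigenvector is (-2, 1).
General solution: C_1e^(6t)(3,-1) + C_2e^(-6t)(-2,1).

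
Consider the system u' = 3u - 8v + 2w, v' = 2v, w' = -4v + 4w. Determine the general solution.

u(t) = c_1e^(3t) + 2c_2e^(4t) + 4c_3e^(2t), v(t) = c_3e^(2t), w(t) = c_2e^(4t) + 2c_3e^(2t)

Coefficient matrix A = [[3, -8, 2], [0, 2, 0], [0, -4, 4]].
det(A - λI) = 0 gives eigenvalues λ = 3, 4, 2.
For λ=3: eigenvector (1,0,0).
For λ=4: eigenvector (2,0,1).
For λ=2: eigenvector (4,1,2).
General solution: c_1e^(3t)(1,0,0) + c_2e^(4t)(2,0,1) + c_3e^(2t)(4,1,2).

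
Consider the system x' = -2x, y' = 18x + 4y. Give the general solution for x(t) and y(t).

Coefficient matrix A = [[-2, 0], [18, 4]].
Characteristic polynomial det(A - λI) = λ^2 - 2λ - 8 = 0.
Eigenvalues λ = -2, 4.
For λ=-2: (A-λI) row 2 is [18, 6], so an eigenvector is (1, -3).
For λ=4: (A-λI) row 1 is [-6, 0], so an eigenvector is (0, 1).
General solution: K_1e^(-2t)(1,-3) + K_2e^(4t)(0,1).

x(t) = K_1e^(-2t), y(t) = -3K_1e^(-2t) + K_2e^(4t)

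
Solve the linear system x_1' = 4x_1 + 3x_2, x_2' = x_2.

Coefficient matrix A = [[4, 3], [0, 1]].
Characteristic polynomial det(A - λI) = λ^2 - 5λ + 4 = 0.
Eigenvalues λ = 1, 4.
For λ=1: (A-λI) row 1 is [3, 3], so an eigenvector is (1, -1).
For λ=4: (A-λI) row 1 is [0, 3], so an eigenvector is (1, 0).
General solution: c_1e^(t)(1,-1) + c_2e^(4t)(1,0).

x_1(t) = c_1e^(t) + c_2e^(4t), x_2(t) = -c_1e^(t)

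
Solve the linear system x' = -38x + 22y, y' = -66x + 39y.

Coefficient matrix A = [[-38, 22], [-66, 39]].
Characteristic polynomial det(A - λI) = λ^2 - λ - 30 = 0.
Eigenvalues λ = 6, -5.
For λ=6: (A-λI) row 1 is [-44, 22], so an eigenvector is (1, 2).
For λ=-5: (A-λI) row 1 is [-33, 22], so an eigenvector is (2, 3).
General solution: C_1e^(6t)(1,2) + C_2e^(-5t)(2,3).

x(t) = C_1e^(6t) + 2C_2e^(-5t), y(t) = 2C_1e^(6t) + 3C_2e^(-5t)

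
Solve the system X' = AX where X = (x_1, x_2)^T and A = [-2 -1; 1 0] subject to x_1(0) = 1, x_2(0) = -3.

Coefficient matrix A = [[-2, -1], [1, 0]].
Characteristic polynomial det(A - λI) = λ^2 + 2λ + 1 = 0.
Single eigenvalue λ = -1 with algebraic multiplicity 2.
Eigenvector v = (1,-1); generalized eigenvector w with (A-λI)w=v is (-1,0).
General solution: e^(-t)[C_1·v + C_2·(t·v + w)].
Applying x_1(0)=1, x_2(0)=-3 gives C_1=3, C_2=2.

x_1(t) = 2te^(-t) + e^(-t), x_2(t) = -2te^(-t) - 3e^(-t)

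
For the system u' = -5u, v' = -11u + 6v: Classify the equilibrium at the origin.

saddle

A = [[-5,0],[-11,6]]; det(A-λI) = λ^2 - λ - 30.
λ = 6, -5: opposite signs.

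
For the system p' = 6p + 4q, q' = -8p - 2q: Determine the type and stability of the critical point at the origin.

unstable spiral

A = [[6,4],[-8,-2]]; det(A-λI) = λ^2 - 4λ + 20.
λ = 2 ± 4i: positive real part.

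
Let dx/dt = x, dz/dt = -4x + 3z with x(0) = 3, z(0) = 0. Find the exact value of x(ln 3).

A = [[1,0],[-4,3]]; eigenvalues λ = 3, 1.
Eigenvectors: (0,1) for λ=3, (-1,-2) for λ=1.
From the initial condition, c_1 = -6, c_2 = -3.
x(ln 3) = (-6)(3^3)(0) + (-3)(3^1)(-1) = 9.

9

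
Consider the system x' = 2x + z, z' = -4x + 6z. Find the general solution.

Coefficient matrix A = [[2, 1], [-4, 6]].
Characteristic polynomial det(A - λI) = λ^2 - 8λ + 16 = 0.
Single eigenvalue λ = 4 with algebraic multiplicity 2.
Eigenvector v = (-1,-2); generalized eigenvector w with (A-λI)w=v is (0,-1).
General solution: e^(4t)[C_1·v + C_2·(t·v + w)].

x(t) = -C_1e^(4t) - C_2te^(4t), z(t) = -2C_1e^(4t) - 2C_2te^(4t) - C_2e^(4t)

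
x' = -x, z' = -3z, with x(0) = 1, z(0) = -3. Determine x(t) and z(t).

Coefficient matrix A = [[-1, 0], [0, -3]].
Characteristic polynomial det(A - λI) = λ^2 + 4λ + 3 = 0.
Eigenvalues λ = -3, -1.
For λ=-3: (A-λI) row 1 is [2, 0], so an eigenvector is (0, -1).
For λ=-1: (A-λI) row 2 is [0, -2], so an eigenvector is (1, 0).
General solution: C_1e^(-3t)(0,-1) + C_2e^(-t)(1,0).
Applying x(0)=1, z(0)=-3 gives C_1=3, C_2=1.

x(t) = e^(-t), z(t) = -3e^(-3t)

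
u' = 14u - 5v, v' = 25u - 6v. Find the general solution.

u(t) = -K_1e^(4t)sin(5t) + K_2e^(4t)cos(5t), v(t) = -2K_1e^(4t)sin(5t) + K_1e^(4t)cos(5t) + K_2e^(4t)sin(5t) + 2K_2e^(4t)cos(5t)

Coefficient matrix A = [[14, -5], [25, -6]].
Characteristic polynomial det(A - λI) = λ^2 - 8λ + 41 = 0.
Eigenvalues λ = 4 ± 5i (complex conjugate pair).
For λ=4+5i: an eigenvector is (0,1) - i(-1,-2) = (0 + i, 1 + 2i).
A real fundamental pair from Re and Im of e^((4+5i)t)v: X_1 = e^(4t)(cos(5t)·(0,1) + sin(5t)·(-1,-2)), X_2 = e^(4t)(sin(5t)·(0,1) - cos(5t)·(-1,-2)).
General solution: K_1X_1 + K_2X_2.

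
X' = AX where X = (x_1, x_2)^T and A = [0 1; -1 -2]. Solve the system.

x_1(t) = -C_1e^(-t) - C_2te^(-t) - C_2e^(-t), x_2(t) = C_1e^(-t) + C_2te^(-t)

Coefficient matrix A = [[0, 1], [-1, -2]].
Characteristic polynomial det(A - λI) = λ^2 + 2λ + 1 = 0.
Single eigenvalue λ = -1 with algebraic multiplicity 2.
Eigenvector v = (-1,1); generalized eigenvector w with (A-λI)w=v is (-1,0).
General solution: e^(-t)[C_1·v + C_2·(t·v + w)].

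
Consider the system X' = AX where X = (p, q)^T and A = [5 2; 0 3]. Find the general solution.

p(t) = -c_1e^(3t) + c_2e^(5t), q(t) = c_1e^(3t)

Coefficient matrix A = [[5, 2], [0, 3]].
Characteristic polynomial det(A - λI) = λ^2 - 8λ + 15 = 0.
Eigenvalues λ = 3, 5.
For λ=3: (A-λI) row 1 is [2, 2], so an eigenvector is (-1, 1).
For λ=5: (A-λI) row 1 is [0, 2], so an eigenvector is (1, 0).
General solution: c_1e^(3t)(-1,1) + c_2e^(5t)(1,0).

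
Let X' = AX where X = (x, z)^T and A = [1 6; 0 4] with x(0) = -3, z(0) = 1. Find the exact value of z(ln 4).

A = [[1,6],[0,4]]; eigenvalues λ = 4, 1.
Eigenvectors: (2,1) for λ=4, (-1,0) for λ=1.
From the initial condition, c_1 = 1, c_2 = 5.
z(ln 4) = (1)(4^4)(1) + (5)(4^1)(0) = 256.

256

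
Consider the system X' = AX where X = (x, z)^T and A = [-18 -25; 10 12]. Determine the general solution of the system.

x(t) = 2C_1e^(-3t)sin(5t) + C_1e^(-3t)cos(5t) + C_2e^(-3t)sin(5t) - 2C_2e^(-3t)cos(5t), z(t) = -C_1e^(-3t)sin(5t) - C_1e^(-3t)cos(5t) - C_2e^(-3t)sin(5t) + C_2e^(-3t)cos(5t)

Coefficient matrix A = [[-18, -25], [10, 12]].
Characteristic polynomial det(A - λI) = λ^2 + 6λ + 34 = 0.
Eigenvalues λ = -3 ± 5i (complex conjugate pair).
For λ=-3+5i: an eigenvector is (1,-1) - i(2,-1) = (1 - 2i, -1 + i).
A real fundamental pair from Re and Im of e^((-3+5i)t)v: X_1 = e^(-3t)(cos(5t)·(1,-1) + sin(5t)·(2,-1)), X_2 = e^(-3t)(sin(5t)·(1,-1) - cos(5t)·(2,-1)).
General solution: C_1X_1 + C_2X_2.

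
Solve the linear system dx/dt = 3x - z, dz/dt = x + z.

Coefficient matrix A = [[3, -1], [1, 1]].
Characteristic polynomial det(A - λI) = λ^2 - 4λ + 4 = 0.
Single eigenvalue λ = 2 with algebraic multiplicity 2.
Eigenvector v = (1,1); generalized eigenvector w with (A-λI)w=v is (3,2).
General solution: e^(2t)[c_1·v + c_2·(t·v + w)].

x(t) = c_1e^(2t) + c_2te^(2t) + 3c_2e^(2t), z(t) = c_1e^(2t) + c_2te^(2t) + 2c_2e^(2t)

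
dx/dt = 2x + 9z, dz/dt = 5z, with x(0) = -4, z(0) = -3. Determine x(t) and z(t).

x(t) = -9e^(5t) + 5e^(2t), z(t) = -3e^(5t)

Coefficient matrix A = [[2, 9], [0, 5]].
Characteristic polynomial det(A - λI) = λ^2 - 7λ + 10 = 0.
Eigenvalues λ = 2, 5.
For λ=2: (A-λI) row 1 is [0, 9], so an eigenvector is (1, 0).
For λ=5: (A-λI) row 1 is [-3, 9], so an eigenvector is (3, 1).
General solution: C_1e^(2t)(1,0) + C_2e^(5t)(3,1).
Applying x(0)=-4, z(0)=-3 gives C_1=5, C_2=-3.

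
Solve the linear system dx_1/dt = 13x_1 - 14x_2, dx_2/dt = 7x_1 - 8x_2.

x_1(t) = -c_1e^(-t) + 2c_2e^(6t), x_2(t) = -c_1e^(-t) + c_2e^(6t)

Coefficient matrix A = [[13, -14], [7, -8]].
Characteristic polynomial det(A - λI) = λ^2 - 5λ - 6 = 0.
Eigenvalues λ = -1, 6.
For λ=-1: (A-λI) row 1 is [14, -14], so an eigenvector is (-1, -1).
For λ=6: (A-λI) row 1 is [7, -14], so an eigenvector is (2, 1).
General solution: c_1e^(-t)(-1,-1) + c_2e^(6t)(2,1).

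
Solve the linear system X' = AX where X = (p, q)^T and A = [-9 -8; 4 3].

Coefficient matrix A = [[-9, -8], [4, 3]].
Characteristic polynomial det(A - λI) = λ^2 + 6λ + 5 = 0.
Eigenvalues λ = -5, -1.
For λ=-5: (A-λI) row 1 is [-4, -8], so an eigenvector is (-2, 1).
For λ=-1: (A-λI) row 1 is [-8, -8], so an eigenvector is (-1, 1).
General solution: C_1e^(-5t)(-2,1) + C_2e^(-t)(-1,1).

p(t) = -2C_1e^(-5t) - C_2e^(-t), q(t) = C_1e^(-5t) + C_2e^(-t)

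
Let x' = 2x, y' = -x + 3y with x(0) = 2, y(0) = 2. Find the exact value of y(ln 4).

32

A = [[2,0],[-1,3]]; eigenvalues λ = 3, 2.
Eigenvectors: (0,-1) for λ=3, (1,1) for λ=2.
From the initial condition, c_1 = 0, c_2 = 2.
y(ln 4) = (0)(4^3)(-1) + (2)(4^2)(1) = 32.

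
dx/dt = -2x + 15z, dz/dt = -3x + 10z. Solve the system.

x(t) = 2C_1e^(4t)sin(3t) - C_1e^(4t)cos(3t) - C_2e^(4t)sin(3t) - 2C_2e^(4t)cos(3t), z(t) = C_1e^(4t)sin(3t) - C_2e^(4t)cos(3t)

Coefficient matrix A = [[-2, 15], [-3, 10]].
Characteristic polynomial det(A - λI) = λ^2 - 8λ + 25 = 0.
Eigenvalues λ = 4 ± 3i (complex conjugate pair).
For λ=4+3i: an eigenvector is (-1,0) - i(2,1) = (-1 - 2i, 0 - i).
A real fundamental pair from Re and Im of e^((4+3i)t)v: X_1 = e^(4t)(cos(3t)·(-1,0) + sin(3t)·(2,1)), X_2 = e^(4t)(sin(3t)·(-1,0) - cos(3t)·(2,1)).
General solution: C_1X_1 + C_2X_2.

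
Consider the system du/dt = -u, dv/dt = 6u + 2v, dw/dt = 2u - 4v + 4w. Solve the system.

u(t) = K_1e^(-t), v(t) = -2K_1e^(-t) + K_2e^(2t), w(t) = -2K_1e^(-t) + 2K_2e^(2t) + K_3e^(4t)

Coefficient matrix A = [[-1, 0, 0], [6, 2, 0], [2, -4, 4]].
det(A - λI) = 0 gives eigenvalues λ = -1, 2, 4.
For λ=-1: eigenvector (1,-2,-2).
For λ=2: eigenvector (0,1,2).
For λ=4: eigenvector (0,0,1).
General solution: K_1e^(-t)(1,-2,-2) + K_2e^(2t)(0,1,2) + K_3e^(4t)(0,0,1).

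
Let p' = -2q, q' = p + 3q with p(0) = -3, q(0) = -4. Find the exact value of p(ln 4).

A = [[0,-2],[1,3]]; eigenvalues λ = 2, 1.
Eigenvectors: (1,-1) for λ=2, (2,-1) for λ=1.
From the initial condition, c_1 = 11, c_2 = -7.
p(ln 4) = (11)(4^2)(1) + (-7)(4^1)(2) = 120.

120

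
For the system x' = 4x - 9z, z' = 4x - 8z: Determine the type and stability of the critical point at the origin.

A = [[4,-9],[4,-8]]; det(A-λI) = λ^2 + 4λ + 4.
repeated λ = -2 with a single eigenvector.

stable improper node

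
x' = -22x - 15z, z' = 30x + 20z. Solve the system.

Coefficient matrix A = [[-22, -15], [30, 20]].
Characteristic polynomial det(A - λI) = λ^2 + 2λ + 10 = 0.
Eigenvalues λ = -1 ± 3i (complex conjugate pair).
For λ=-1+3i: an eigenvector is (-2,3) - i(-1,1) = (-2 + i, 3 - i).
A real fundamental pair from Re and Im of e^((-1+3i)t)v: X_1 = e^(-t)(cos(3t)·(-2,3) + sin(3t)·(-1,1)), X_2 = e^(-t)(sin(3t)·(-2,3) - cos(3t)·(-1,1)).
General solution: K_1X_1 + K_2X_2.

x(t) = -K_1e^(-t)sin(3t) - 2K_1e^(-t)cos(3t) - 2K_2e^(-t)sin(3t) + K_2e^(-t)cos(3t), z(t) = K_1e^(-t)sin(3t) + 3K_1e^(-t)cos(3t) + 3K_2e^(-t)sin(3t) - K_2e^(-t)cos(3t)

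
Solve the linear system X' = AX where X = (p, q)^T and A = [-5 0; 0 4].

Coefficient matrix A = [[-5, 0], [0, 4]].
Characteristic polynomial det(A - λI) = λ^2 + λ - 20 = 0.
Eigenvalues λ = 4, -5.
For λ=4: (A-λI) row 1 is [-9, 0], so an eigenvector is (0, 1).
For λ=-5: (A-λI) row 2 is [0, 9], so an eigenvector is (-1, 0).
General solution: C_1e^(4t)(0,1) + C_2e^(-5t)(-1,0).

p(t) = -C_2e^(-5t), q(t) = C_1e^(4t)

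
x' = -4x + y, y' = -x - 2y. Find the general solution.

x(t) = -C_1e^(-3t) - C_2te^(-3t) - 2C_2e^(-3t), y(t) = -C_1e^(-3t) - C_2te^(-3t) - 3C_2e^(-3t)

Coefficient matrix A = [[-4, 1], [-1, -2]].
Characteristic polynomial det(A - λI) = λ^2 + 6λ + 9 = 0.
Single eigenvalue λ = -3 with algebraic multiplicity 2.
Eigenvector v = (-1,-1); generalized eigenvector w with (A-λI)w=v is (-2,-3).
General solution: e^(-3t)[C_1·v + C_2·(t·v + w)].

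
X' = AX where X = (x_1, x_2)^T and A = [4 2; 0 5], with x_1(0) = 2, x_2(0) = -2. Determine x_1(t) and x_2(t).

x_1(t) = -4e^(5t) + 6e^(4t), x_2(t) = -2e^(5t)

Coefficient matrix A = [[4, 2], [0, 5]].
Characteristic polynomial det(A - λI) = λ^2 - 9λ + 20 = 0.
Eigenvalues λ = 5, 4.
For λ=5: (A-λI) row 1 is [-1, 2], so an eigenvector is (-2, -1).
For λ=4: (A-λI) row 1 is [0, 2], so an eigenvector is (1, 0).
General solution: K_1e^(5t)(-2,-1) + K_2e^(4t)(1,0).
Applying x_1(0)=2, x_2(0)=-2 gives K_1=2, K_2=6.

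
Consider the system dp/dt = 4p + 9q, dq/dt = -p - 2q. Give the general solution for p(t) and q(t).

p(t) = -3c_1e^(t) - 3c_2te^(t) - c_2e^(t), q(t) = c_1e^(t) + c_2te^(t)

Coefficient matrix A = [[4, 9], [-1, -2]].
Characteristic polynomial det(A - λI) = λ^2 - 2λ + 1 = 0.
Single eigenvalue λ = 1 with algebraic multiplicity 2.
Eigenvector v = (-3,1); generalized eigenvector w with (A-λI)w=v is (-1,0).
General solution: e^(t)[c_1·v + c_2·(t·v + w)].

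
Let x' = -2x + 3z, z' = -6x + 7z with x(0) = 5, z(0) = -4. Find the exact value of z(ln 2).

A = [[-2,3],[-6,7]]; eigenvalues λ = 4, 1.
Eigenvectors: (1,2) for λ=4, (-1,-1) for λ=1.
From the initial condition, c_1 = -9, c_2 = -14.
z(ln 2) = (-9)(2^4)(2) + (-14)(2^1)(-1) = -260.

-260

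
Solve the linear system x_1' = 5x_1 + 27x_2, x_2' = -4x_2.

Coefficient matrix A = [[5, 27], [0, -4]].
Characteristic polynomial det(A - λI) = λ^2 - λ - 20 = 0.
Eigenvalues λ = 5, -4.
For λ=5: (A-λI) row 1 is [0, 27], so an eigenvector is (-1, 0).
For λ=-4: (A-λI) row 1 is [9, 27], so an eigenvector is (3, -1).
General solution: C_1e^(5t)(-1,0) + C_2e^(-4t)(3,-1).

x_1(t) = -C_1e^(5t) + 3C_2e^(-4t), x_2(t) = -C_2e^(-4t)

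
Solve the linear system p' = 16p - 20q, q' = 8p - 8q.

Coefficient matrix A = [[16, -20], [8, -8]].
Characteristic polynomial det(A - λI) = λ^2 - 8λ + 32 = 0.
Eigenvalues λ = 4 ± 4i (complex conjugate pair).
For λ=4+4i: an eigenvector is (1,1) - i(-2,-1) = (1 + 2i, 1 + i).
A real fundamental pair from Re and Im of e^((4+4i)t)v: X_1 = e^(4t)(cos(4t)·(1,1) + sin(4t)·(-2,-1)), X_2 = e^(4t)(sin(4t)·(1,1) - cos(4t)·(-2,-1)).
General solution: C_1X_1 + C_2X_2.

p(t) = -2C_1e^(4t)sin(4t) + C_1e^(4t)cos(4t) + C_2e^(4t)sin(4t) + 2C_2e^(4t)cos(4t), q(t) = -C_1e^(4t)sin(4t) + C_1e^(4t)cos(4t) + C_2e^(4t)sin(4t) + C_2e^(4t)cos(4t)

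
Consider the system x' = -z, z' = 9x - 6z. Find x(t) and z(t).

x(t) = -c_1e^(-3t) - c_2te^(-3t) - c_2e^(-3t), z(t) = -3c_1e^(-3t) - 3c_2te^(-3t) - 2c_2e^(-3t)

Coefficient matrix A = [[0, -1], [9, -6]].
Characteristic polynomial det(A - λI) = λ^2 + 6λ + 9 = 0.
Single eigenvalue λ = -3 with algebraic multiplicity 2.
Eigenvector v = (-1,-3); generalized eigenvector w with (A-λI)w=v is (-1,-2).
General solution: e^(-3t)[c_1·v + c_2·(t·v + w)].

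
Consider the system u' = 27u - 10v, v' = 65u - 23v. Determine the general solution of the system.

u(t) = K_1e^(2t)sin(5t) - K_1e^(2t)cos(5t) - K_2e^(2t)sin(5t) - K_2e^(2t)cos(5t), v(t) = 2K_1e^(2t)sin(5t) - 3K_1e^(2t)cos(5t) - 3K_2e^(2t)sin(5t) - 2K_2e^(2t)cos(5t)

Coefficient matrix A = [[27, -10], [65, -23]].
Characteristic polynomial det(A - λI) = λ^2 - 4λ + 29 = 0.
Eigenvalues λ = 2 ± 5i (complex conjugate pair).
For λ=2+5i: an eigenvector is (-1,-3) - i(1,2) = (-1 - i, -3 - 2i).
A real fundamental pair from Re and Im of e^((2+5i)t)v: X_1 = e^(2t)(cos(5t)·(-1,-3) + sin(5t)·(1,2)), X_2 = e^(2t)(sin(5t)·(-1,-3) - cos(5t)·(1,2)).
General solution: K_1X_1 + K_2X_2.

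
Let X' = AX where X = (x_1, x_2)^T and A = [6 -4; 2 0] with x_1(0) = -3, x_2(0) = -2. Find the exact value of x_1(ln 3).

A = [[6,-4],[2,0]]; eigenvalues λ = 2, 4.
Eigenvectors: (-1,-1) for λ=2, (2,1) for λ=4.
From the initial condition, c_1 = 1, c_2 = -1.
x_1(ln 3) = (1)(3^2)(-1) + (-1)(3^4)(2) = -171.

-171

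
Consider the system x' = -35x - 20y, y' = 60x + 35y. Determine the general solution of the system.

Coefficient matrix A = [[-35, -20], [60, 35]].
Characteristic polynomial det(A - λI) = λ^2 - 25 = 0.
Eigenvalues λ = 5, -5.
For λ=5: (A-λI) row 1 is [-40, -20], so an eigenvector is (1, -2).
For λ=-5: (A-λI) row 1 is [-30, -20], so an eigenvector is (2, -3).
General solution: c_1e^(5t)(1,-2) + c_2e^(-5t)(2,-3).

x(t) = c_1e^(5t) + 2c_2e^(-5t), y(t) = -2c_1e^(5t) - 3c_2e^(-5t)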